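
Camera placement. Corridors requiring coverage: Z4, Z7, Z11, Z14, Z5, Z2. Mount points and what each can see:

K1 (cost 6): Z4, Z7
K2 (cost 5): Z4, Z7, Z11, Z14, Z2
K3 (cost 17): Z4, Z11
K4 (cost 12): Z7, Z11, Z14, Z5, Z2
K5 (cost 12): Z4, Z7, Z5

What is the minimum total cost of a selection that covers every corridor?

17

K2, K4 cover every corridor at cost 5 + 12 = 17.
Any cover uses at least 2 camera mounts; among all covering selections none totals below 17.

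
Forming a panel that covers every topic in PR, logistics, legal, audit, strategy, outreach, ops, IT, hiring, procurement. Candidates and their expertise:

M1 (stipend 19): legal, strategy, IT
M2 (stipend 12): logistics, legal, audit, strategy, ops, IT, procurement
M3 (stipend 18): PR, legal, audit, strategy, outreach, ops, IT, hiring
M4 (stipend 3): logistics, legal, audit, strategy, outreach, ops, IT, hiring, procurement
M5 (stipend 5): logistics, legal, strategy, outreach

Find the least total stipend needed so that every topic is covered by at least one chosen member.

M3, M4 cover every topic at stipend 18 + 3 = 21.
Any cover uses at least 2 members; among all covering selections none totals below 21.

21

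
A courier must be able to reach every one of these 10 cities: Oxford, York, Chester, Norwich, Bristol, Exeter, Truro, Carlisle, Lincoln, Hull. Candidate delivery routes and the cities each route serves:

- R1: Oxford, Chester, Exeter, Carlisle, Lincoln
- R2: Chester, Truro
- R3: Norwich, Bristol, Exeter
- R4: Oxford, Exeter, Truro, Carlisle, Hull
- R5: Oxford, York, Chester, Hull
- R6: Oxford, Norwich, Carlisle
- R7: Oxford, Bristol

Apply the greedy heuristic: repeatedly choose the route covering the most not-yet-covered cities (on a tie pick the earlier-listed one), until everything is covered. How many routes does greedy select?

4

Pick 1: R1 covers 5 new cities (Oxford, Chester, Exeter, Carlisle, Lincoln).
Pick 2: R3 covers 2 new cities (Norwich, Bristol).
Pick 3: R4 covers 2 new cities (Truro, Hull).
Pick 4: R5 covers 1 new cities (York).
Greedy uses 4 routes.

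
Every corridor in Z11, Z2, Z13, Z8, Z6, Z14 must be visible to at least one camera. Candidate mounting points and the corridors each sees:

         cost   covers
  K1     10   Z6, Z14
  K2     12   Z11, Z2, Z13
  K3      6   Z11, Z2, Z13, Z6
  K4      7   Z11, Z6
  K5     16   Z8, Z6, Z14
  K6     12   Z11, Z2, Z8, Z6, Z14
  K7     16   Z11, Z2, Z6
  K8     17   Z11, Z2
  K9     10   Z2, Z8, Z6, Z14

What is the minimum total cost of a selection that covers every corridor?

K3, K9 cover every corridor at cost 6 + 10 = 16.
Any cover uses at least 2 camera mounts; among all covering selections none totals below 16.

16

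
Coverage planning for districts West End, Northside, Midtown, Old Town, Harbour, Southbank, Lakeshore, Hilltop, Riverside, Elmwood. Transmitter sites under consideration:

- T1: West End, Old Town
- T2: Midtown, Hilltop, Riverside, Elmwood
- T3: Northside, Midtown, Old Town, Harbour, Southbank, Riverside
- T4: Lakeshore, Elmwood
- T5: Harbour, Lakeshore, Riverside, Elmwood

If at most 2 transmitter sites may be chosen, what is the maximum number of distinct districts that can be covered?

8

Choosing T2, T3 covers {Northside, Midtown, Old Town, Harbour, Southbank, Hilltop, Riverside, Elmwood} — 8 districts.
No choice of 2 transmitter sites does better; here West End, Lakeshore are left uncovered.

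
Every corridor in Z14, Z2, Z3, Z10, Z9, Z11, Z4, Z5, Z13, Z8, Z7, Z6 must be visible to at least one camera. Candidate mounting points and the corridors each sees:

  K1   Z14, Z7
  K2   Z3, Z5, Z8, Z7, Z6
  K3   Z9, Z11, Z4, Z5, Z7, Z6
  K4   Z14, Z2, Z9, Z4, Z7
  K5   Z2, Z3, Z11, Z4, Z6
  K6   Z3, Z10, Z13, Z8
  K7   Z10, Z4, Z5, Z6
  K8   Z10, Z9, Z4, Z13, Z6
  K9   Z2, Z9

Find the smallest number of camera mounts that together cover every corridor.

3

K3, K4, K6 together cover {Z14, Z2, Z3, Z10, Z9, Z11, Z4, Z5, Z13, Z8, Z7, Z6} — every corridor.
No 2 of the 9 camera mounts cover everything (all 36 pairs fall short), so 3 is minimum.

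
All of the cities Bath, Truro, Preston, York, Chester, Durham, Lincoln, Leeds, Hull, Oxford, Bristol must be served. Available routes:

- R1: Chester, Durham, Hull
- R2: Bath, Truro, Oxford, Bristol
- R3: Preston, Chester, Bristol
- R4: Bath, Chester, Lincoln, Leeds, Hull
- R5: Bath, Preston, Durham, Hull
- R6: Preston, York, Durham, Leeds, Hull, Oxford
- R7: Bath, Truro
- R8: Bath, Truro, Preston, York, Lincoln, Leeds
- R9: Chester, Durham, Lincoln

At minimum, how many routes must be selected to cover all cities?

R1, R2, R8 together cover {Bath, Truro, Preston, York, Chester, Durham, Lincoln, Leeds, Hull, Oxford, Bristol} — every city.
No 2 of the 9 routes cover everything (all 36 pairs fall short), so 3 is minimum.

3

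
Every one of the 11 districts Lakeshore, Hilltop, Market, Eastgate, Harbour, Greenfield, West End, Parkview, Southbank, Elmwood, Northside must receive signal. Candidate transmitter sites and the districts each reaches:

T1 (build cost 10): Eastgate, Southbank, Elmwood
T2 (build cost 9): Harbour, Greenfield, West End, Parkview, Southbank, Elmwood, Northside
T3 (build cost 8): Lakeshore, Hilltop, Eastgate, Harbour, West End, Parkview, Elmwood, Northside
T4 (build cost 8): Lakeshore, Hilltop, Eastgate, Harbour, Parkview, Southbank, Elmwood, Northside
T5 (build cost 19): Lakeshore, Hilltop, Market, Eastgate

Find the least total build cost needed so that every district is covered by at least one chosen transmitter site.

T2, T5 cover every district at build cost 9 + 19 = 28.
Any cover uses at least 2 transmitter sites; among all covering selections none totals below 28.

28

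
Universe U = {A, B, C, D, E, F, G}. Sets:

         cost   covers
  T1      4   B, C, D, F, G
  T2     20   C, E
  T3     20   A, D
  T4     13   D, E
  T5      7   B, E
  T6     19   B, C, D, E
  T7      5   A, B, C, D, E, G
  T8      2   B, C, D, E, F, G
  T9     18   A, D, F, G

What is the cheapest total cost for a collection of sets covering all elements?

T7, T8 cover every element at cost 5 + 2 = 7.
Any cover uses at least 2 sets; among all covering selections none totals below 7.

7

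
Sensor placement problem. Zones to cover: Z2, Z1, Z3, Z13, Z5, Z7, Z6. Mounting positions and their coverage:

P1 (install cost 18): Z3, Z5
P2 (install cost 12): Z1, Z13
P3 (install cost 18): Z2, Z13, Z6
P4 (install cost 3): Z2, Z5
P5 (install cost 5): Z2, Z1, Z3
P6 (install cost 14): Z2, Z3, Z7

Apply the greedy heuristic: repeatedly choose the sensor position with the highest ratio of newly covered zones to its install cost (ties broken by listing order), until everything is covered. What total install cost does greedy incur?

Pick 1: P4 adds 2 new (Z2, Z5) at install cost 3 (ratio 2/3).
Pick 2: P5 adds 2 new (Z1, Z3) at install cost 5 (ratio 2/5).
Pick 3: P3 adds 2 new (Z13, Z6) at install cost 18 (ratio 2/18).
Pick 4: P6 adds 1 new (Z7) at install cost 14 (ratio 1/14).
Greedy total install cost: 3 + 5 + 18 + 14 = 40.

40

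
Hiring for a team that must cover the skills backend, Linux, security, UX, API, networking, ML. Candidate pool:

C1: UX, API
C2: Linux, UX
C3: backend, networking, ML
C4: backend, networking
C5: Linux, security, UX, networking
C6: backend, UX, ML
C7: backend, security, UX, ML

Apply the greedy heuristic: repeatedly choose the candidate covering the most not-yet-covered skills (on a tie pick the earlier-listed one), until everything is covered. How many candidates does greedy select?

3

Pick 1: C5 covers 4 new skills (Linux, security, UX, networking).
Pick 2: C3 covers 2 new skills (backend, ML).
Pick 3: C1 covers 1 new skills (API).
Greedy uses 3 candidates.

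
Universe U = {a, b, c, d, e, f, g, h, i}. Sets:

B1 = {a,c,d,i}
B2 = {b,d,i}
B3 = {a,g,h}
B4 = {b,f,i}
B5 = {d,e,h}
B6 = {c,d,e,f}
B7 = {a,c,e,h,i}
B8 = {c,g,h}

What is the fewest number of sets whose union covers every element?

3

B2, B3, B6 together cover {a, b, c, d, e, f, g, h, i} — every element.
No 2 of the 8 sets cover everything (all 28 pairs fall short), so 3 is minimum.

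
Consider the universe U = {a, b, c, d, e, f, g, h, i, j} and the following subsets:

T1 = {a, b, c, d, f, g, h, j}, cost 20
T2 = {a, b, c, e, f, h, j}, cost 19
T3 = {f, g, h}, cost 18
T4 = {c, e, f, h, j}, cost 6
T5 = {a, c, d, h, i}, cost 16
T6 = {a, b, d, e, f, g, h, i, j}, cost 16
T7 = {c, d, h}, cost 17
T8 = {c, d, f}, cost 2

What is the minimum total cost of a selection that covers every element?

T6, T8 cover every element at cost 16 + 2 = 18.
Any cover uses at least 2 sets; among all covering selections none totals below 18.
Greedy by coverage-per-cost would pick T8, T4, T6 for 24 — worse than the optimum 18.

18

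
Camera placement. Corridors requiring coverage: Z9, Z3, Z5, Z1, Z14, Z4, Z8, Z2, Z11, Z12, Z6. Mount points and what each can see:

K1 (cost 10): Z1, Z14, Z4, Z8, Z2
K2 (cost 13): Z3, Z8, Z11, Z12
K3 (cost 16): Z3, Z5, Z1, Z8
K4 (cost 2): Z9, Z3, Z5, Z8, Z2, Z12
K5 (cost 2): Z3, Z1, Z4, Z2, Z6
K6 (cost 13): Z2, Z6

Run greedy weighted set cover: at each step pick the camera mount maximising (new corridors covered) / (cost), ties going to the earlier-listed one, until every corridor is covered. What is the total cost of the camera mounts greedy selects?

27

Pick 1: K4 adds 6 new (Z9, Z3, Z5, Z8, Z2, Z12) at cost 2 (ratio 6/2).
Pick 2: K5 adds 3 new (Z1, Z4, Z6) at cost 2 (ratio 3/2).
Pick 3: K1 adds 1 new (Z14) at cost 10 (ratio 1/10).
Pick 4: K2 adds 1 new (Z11) at cost 13 (ratio 1/13).
Greedy total cost: 2 + 2 + 10 + 13 = 27.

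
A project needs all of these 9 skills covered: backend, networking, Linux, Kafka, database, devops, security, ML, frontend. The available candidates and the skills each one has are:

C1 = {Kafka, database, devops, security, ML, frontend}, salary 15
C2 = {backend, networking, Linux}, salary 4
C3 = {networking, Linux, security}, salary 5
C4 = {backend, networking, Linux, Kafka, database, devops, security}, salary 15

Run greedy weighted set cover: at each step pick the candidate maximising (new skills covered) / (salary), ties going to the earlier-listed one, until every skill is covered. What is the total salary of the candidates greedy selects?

Pick 1: C2 adds 3 new (backend, networking, Linux) at salary 4 (ratio 3/4).
Pick 2: C1 adds 6 new (Kafka, database, devops, security, ML, frontend) at salary 15 (ratio 6/15).
Greedy total salary: 4 + 15 = 19.

19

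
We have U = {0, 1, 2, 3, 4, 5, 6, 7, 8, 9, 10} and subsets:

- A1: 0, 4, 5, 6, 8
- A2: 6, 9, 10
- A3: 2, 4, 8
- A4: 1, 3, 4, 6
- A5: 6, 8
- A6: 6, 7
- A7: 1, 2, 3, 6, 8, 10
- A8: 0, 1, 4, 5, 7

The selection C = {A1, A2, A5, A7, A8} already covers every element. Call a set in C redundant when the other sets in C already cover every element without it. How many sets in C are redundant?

Drop A1: the rest still cover every element — redundant.
Drop A2: 9 uncovered — not redundant.
Drop A5: the rest still cover every element — redundant.
Drop A7: 2, 3 uncovered — not redundant.
Drop A8: 7 uncovered — not redundant.
2 redundant: A1, A5.

2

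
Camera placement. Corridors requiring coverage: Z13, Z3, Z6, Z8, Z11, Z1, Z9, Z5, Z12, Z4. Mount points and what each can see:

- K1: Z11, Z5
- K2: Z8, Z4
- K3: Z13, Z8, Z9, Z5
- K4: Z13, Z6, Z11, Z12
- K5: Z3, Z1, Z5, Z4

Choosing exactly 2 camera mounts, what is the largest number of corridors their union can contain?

Choosing K4, K5 covers {Z13, Z3, Z6, Z11, Z1, Z5, Z12, Z4} — 8 corridors.
No choice of 2 camera mounts does better; here Z8, Z9 are left uncovered.

8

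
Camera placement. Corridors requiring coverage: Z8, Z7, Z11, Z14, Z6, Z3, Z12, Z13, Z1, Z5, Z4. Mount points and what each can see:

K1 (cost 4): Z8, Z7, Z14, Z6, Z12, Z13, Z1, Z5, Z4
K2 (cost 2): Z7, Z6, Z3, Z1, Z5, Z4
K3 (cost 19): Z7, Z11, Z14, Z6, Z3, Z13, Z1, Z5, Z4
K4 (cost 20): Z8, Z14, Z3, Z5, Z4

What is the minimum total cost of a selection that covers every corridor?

K1, K3 cover every corridor at cost 4 + 19 = 23.
Any cover uses at least 2 camera mounts; among all covering selections none totals below 23.

23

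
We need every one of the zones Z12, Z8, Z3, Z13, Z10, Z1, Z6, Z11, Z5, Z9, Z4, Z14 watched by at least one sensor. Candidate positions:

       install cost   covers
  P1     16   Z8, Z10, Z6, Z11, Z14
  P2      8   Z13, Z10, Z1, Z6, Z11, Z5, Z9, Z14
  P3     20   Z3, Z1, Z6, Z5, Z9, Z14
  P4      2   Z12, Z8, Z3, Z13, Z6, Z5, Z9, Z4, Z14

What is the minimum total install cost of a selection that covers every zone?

10

P2, P4 cover every zone at install cost 8 + 2 = 10.
Any cover uses at least 2 sensor positions; among all covering selections none totals below 10.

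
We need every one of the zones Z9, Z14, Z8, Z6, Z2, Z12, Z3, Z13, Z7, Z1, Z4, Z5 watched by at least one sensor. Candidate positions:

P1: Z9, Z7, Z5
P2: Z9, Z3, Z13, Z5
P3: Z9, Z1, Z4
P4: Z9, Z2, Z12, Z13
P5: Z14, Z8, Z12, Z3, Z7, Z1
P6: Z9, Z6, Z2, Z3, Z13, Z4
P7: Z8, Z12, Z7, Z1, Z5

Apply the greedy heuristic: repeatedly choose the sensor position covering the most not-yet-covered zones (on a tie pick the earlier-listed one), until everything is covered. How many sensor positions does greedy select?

3

Pick 1: P5 covers 6 new zones (Z14, Z8, Z12, Z3, Z7, Z1).
Pick 2: P6 covers 5 new zones (Z9, Z6, Z2, Z13, Z4).
Pick 3: P1 covers 1 new zones (Z5).
Greedy uses 3 sensor positions.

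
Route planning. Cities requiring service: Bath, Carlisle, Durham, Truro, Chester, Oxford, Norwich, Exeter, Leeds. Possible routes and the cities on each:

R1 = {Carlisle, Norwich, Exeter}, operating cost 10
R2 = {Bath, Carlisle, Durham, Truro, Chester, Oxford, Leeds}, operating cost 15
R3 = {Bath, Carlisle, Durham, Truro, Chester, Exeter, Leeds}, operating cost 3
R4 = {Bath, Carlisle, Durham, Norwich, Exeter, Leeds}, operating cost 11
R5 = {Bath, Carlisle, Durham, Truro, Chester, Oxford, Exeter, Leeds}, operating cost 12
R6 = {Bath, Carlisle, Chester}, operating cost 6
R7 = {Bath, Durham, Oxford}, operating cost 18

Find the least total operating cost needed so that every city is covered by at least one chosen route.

R1, R5 cover every city at operating cost 10 + 12 = 22.
Any cover uses at least 2 routes; among all covering selections none totals below 22.

22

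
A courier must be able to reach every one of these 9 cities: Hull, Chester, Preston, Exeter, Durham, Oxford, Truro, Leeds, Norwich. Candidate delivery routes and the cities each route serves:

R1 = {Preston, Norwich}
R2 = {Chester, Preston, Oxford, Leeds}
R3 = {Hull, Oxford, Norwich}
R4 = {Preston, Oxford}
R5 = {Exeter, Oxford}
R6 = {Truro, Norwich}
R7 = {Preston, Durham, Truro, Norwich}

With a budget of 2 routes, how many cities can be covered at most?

Choosing R2, R7 covers {Chester, Preston, Durham, Oxford, Truro, Leeds, Norwich} — 7 cities.
No choice of 2 routes does better; here Hull, Exeter are left uncovered.

7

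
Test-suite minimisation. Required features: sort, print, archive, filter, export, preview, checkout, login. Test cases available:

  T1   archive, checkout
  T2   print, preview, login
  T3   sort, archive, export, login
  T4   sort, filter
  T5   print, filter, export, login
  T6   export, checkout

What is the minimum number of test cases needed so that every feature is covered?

T1, T2, T3, T4 together cover {sort, print, archive, filter, export, preview, checkout, login} — every feature.
No 3 of the 6 test cases cover everything (all 20 triples fall short), so 4 is minimum.

4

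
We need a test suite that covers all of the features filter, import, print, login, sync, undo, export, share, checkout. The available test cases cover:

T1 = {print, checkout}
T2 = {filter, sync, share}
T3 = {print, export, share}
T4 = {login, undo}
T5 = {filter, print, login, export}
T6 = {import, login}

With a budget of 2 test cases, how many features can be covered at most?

Choosing T2, T5 covers {filter, print, login, sync, export, share} — 6 features.
No choice of 2 test cases does better; here import, undo, checkout are left uncovered.

6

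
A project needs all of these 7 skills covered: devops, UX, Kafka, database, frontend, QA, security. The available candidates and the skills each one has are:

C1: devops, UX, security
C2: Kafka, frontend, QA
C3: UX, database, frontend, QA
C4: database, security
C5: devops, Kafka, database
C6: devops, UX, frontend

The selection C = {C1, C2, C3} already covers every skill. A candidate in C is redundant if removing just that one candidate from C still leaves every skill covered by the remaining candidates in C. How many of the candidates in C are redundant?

0

Drop C1: devops, security uncovered — not redundant.
Drop C2: Kafka uncovered — not redundant.
Drop C3: database uncovered — not redundant.
None of the candidates in C is redundant.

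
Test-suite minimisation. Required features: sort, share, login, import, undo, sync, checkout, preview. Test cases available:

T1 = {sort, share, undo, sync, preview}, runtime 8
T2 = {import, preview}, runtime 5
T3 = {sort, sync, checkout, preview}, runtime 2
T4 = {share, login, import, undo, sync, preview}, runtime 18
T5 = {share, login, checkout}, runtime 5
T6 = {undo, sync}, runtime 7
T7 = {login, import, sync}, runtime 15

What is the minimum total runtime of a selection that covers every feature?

18

T1, T2, T5 cover every feature at runtime 8 + 5 + 5 = 18.
Any cover uses at least 2 test cases; among all covering selections none totals below 18.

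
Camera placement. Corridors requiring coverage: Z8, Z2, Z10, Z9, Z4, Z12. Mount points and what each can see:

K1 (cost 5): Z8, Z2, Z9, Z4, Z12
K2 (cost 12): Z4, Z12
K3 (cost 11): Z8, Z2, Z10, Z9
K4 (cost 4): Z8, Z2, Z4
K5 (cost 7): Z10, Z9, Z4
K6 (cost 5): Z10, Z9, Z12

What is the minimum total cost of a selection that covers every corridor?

K4, K6 cover every corridor at cost 4 + 5 = 9.
Any cover uses at least 2 camera mounts; among all covering selections none totals below 9.
Greedy by coverage-per-cost would pick K1, K6 for 10 — worse than the optimum 9.

9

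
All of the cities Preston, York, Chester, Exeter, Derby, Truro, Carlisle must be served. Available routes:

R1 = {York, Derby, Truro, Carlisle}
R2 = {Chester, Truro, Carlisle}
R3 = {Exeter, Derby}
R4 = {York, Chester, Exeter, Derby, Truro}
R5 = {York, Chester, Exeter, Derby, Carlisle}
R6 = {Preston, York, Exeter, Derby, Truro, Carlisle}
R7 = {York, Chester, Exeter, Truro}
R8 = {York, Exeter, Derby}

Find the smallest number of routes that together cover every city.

R2, R6 together cover {Preston, York, Chester, Exeter, Derby, Truro, Carlisle} — every city.
No single route contains all 7 cities, so 2 is optimal.

2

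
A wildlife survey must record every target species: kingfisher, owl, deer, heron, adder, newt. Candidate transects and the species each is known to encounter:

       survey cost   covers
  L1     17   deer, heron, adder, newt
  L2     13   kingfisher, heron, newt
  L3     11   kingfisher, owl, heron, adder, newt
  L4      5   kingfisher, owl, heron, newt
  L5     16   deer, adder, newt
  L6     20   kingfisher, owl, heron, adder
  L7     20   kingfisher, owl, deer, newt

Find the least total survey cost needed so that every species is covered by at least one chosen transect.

L4, L5 cover every species at survey cost 5 + 16 = 21.
Any cover uses at least 2 transects; among all covering selections none totals below 21.

21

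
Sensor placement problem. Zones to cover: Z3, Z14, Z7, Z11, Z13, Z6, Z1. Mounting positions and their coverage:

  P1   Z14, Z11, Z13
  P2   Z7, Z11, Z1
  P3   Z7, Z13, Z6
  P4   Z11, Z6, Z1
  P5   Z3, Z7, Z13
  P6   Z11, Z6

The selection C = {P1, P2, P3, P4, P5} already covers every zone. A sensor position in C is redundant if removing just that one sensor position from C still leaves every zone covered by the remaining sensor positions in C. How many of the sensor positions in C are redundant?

Drop P1: Z14 uncovered — not redundant.
Drop P2: the rest still cover every zone — redundant.
Drop P3: the rest still cover every zone — redundant.
Drop P4: the rest still cover every zone — redundant.
Drop P5: Z3 uncovered — not redundant.
3 redundant: P2, P3, P4.

3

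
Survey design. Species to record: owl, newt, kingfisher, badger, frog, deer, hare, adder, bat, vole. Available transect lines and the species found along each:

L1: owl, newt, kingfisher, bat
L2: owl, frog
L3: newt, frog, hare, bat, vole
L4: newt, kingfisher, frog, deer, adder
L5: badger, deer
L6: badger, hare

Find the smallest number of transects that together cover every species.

4

L1, L3, L4, L5 together cover {owl, newt, kingfisher, badger, frog, deer, hare, adder, bat, vole} — every species.
No 3 of the 6 transects cover everything (all 20 triples fall short), so 4 is minimum.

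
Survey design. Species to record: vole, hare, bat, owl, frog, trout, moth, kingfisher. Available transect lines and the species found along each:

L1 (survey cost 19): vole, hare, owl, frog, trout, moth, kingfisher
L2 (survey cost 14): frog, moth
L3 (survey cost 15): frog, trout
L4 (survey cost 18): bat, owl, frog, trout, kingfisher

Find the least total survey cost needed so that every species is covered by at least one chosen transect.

L1, L4 cover every species at survey cost 19 + 18 = 37.
Any cover uses at least 2 transects; among all covering selections none totals below 37.

37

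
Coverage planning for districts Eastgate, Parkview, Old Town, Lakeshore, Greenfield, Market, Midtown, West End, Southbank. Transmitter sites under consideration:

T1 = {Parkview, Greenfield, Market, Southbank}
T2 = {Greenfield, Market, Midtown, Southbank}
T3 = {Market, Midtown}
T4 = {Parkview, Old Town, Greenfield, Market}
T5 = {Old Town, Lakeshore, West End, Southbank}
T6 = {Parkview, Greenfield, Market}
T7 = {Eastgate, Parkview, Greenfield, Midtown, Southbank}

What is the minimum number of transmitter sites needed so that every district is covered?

T1, T5, T7 together cover {Eastgate, Parkview, Old Town, Lakeshore, Greenfield, Market, Midtown, West End, Southbank} — every district.
No 2 of the 7 transmitter sites cover everything (all 21 pairs fall short), so 3 is minimum.

3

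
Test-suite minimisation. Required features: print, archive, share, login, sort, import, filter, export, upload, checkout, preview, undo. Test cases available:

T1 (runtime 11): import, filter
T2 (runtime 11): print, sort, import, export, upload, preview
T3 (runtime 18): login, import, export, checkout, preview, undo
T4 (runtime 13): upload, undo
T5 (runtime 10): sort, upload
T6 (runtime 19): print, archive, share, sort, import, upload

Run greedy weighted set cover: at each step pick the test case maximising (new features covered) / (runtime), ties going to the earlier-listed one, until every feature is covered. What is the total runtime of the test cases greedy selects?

59

Pick 1: T2 adds 6 new (print, sort, import, export, upload, preview) at runtime 11 (ratio 6/11).
Pick 2: T3 adds 3 new (login, checkout, undo) at runtime 18 (ratio 3/18).
Pick 3: T6 adds 2 new (archive, share) at runtime 19 (ratio 2/19).
Pick 4: T1 adds 1 new (filter) at runtime 11 (ratio 1/11).
Greedy total runtime: 11 + 18 + 19 + 11 = 59. (The true optimum is 48, so greedy overshoots here.)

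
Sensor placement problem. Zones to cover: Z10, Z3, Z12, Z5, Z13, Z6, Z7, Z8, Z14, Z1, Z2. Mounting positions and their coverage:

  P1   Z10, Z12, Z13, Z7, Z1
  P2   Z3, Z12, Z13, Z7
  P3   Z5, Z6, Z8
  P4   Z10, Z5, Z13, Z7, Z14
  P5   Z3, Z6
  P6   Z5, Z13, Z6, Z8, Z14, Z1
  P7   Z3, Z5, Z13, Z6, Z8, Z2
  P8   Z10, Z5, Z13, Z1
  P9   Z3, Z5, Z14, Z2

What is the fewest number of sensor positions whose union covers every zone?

3

P1, P3, P9 together cover {Z10, Z3, Z12, Z5, Z13, Z6, Z7, Z8, Z14, Z1, Z2} — every zone.
No 2 of the 9 sensor positions cover everything (all 36 pairs fall short), so 3 is minimum.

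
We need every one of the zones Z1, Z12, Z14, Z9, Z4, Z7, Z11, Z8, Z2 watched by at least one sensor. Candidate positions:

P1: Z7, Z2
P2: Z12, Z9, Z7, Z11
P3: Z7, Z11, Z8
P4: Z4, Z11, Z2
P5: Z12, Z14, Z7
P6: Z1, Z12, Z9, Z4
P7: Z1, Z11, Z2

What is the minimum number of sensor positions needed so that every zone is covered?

P1, P3, P5, P6 together cover {Z1, Z12, Z14, Z9, Z4, Z7, Z11, Z8, Z2} — every zone.
No 3 of the 7 sensor positions cover everything (all 35 triples fall short), so 4 is minimum.
Greedy (largest uncovered first) would take P2, P4, P3, P5, P6 — 5 sensor positions — but 4 suffice.

4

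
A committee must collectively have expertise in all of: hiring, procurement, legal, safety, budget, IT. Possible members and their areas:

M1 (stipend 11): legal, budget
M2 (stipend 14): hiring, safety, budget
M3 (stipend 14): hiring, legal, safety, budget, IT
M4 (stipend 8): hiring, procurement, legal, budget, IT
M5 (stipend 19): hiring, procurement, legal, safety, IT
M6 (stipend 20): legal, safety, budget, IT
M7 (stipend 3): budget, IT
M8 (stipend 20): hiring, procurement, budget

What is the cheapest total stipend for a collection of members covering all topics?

22

M2, M4 cover every topic at stipend 14 + 8 = 22.
Any cover uses at least 2 members; among all covering selections none totals below 22.
Greedy by coverage-per-stipend would pick M7, M4, M2 for 25 — worse than the optimum 22.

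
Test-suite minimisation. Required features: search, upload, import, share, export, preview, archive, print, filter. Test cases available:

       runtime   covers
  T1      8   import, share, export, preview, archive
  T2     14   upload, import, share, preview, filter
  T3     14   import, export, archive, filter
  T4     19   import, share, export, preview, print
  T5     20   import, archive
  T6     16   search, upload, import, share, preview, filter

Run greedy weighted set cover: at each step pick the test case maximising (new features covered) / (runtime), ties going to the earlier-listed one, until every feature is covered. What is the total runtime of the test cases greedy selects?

Pick 1: T1 adds 5 new (import, share, export, preview, archive) at runtime 8 (ratio 5/8).
Pick 2: T6 adds 3 new (search, upload, filter) at runtime 16 (ratio 3/16).
Pick 3: T4 adds 1 new (print) at runtime 19 (ratio 1/19).
Greedy total runtime: 8 + 16 + 19 = 43.

43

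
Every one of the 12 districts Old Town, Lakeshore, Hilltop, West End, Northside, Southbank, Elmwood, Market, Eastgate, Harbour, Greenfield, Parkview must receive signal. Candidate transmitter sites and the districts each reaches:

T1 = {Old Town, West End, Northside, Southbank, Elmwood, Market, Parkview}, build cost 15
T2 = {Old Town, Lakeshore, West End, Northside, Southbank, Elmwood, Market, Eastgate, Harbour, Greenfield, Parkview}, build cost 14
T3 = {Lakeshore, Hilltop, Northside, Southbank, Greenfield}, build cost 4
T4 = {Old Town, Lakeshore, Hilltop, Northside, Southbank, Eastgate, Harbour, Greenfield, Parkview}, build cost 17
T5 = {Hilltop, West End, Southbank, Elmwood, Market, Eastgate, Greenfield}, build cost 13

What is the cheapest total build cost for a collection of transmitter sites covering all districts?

T2, T3 cover every district at build cost 14 + 4 = 18.
Any cover uses at least 2 transmitter sites; among all covering selections none totals below 18.

18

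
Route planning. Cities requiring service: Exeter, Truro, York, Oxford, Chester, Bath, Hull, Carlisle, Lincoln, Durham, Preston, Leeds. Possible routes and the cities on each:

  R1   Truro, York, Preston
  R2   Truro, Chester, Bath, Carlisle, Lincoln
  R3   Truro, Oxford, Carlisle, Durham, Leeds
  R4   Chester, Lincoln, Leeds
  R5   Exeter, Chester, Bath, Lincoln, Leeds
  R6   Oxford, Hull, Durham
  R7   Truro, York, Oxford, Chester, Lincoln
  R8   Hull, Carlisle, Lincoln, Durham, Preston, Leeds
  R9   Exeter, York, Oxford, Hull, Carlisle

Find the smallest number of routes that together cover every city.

3

R2, R8, R9 together cover {Exeter, Truro, York, Oxford, Chester, Bath, Hull, Carlisle, Lincoln, Durham, Preston, Leeds} — every city.
No 2 of the 9 routes cover everything (all 36 pairs fall short), so 3 is minimum.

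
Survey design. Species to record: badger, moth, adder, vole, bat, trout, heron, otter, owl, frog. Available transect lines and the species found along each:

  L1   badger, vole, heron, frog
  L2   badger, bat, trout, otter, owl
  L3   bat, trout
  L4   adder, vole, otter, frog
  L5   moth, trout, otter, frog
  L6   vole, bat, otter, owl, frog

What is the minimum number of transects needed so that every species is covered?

4

L1, L2, L4, L5 together cover {badger, moth, adder, vole, bat, trout, heron, otter, owl, frog} — every species.
No 3 of the 6 transects cover everything (all 20 triples fall short), so 4 is minimum.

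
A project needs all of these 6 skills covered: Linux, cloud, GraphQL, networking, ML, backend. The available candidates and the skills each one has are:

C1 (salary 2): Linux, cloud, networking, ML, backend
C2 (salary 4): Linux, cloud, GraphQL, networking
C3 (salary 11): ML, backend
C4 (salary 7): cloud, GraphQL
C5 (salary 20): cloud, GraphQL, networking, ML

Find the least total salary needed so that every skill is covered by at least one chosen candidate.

6

C1, C2 cover every skill at salary 2 + 4 = 6.
Any cover uses at least 2 candidates; among all covering selections none totals below 6.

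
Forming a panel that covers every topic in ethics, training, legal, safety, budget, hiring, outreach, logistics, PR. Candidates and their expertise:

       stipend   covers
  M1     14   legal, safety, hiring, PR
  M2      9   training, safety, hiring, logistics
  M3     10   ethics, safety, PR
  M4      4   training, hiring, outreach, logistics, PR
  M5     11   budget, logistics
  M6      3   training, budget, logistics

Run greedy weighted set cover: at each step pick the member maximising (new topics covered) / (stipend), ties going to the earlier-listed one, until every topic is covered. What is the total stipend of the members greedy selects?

31

Pick 1: M4 adds 5 new (training, hiring, outreach, logistics, PR) at stipend 4 (ratio 5/4).
Pick 2: M6 adds 1 new (budget) at stipend 3 (ratio 1/3).
Pick 3: M3 adds 2 new (ethics, safety) at stipend 10 (ratio 2/10).
Pick 4: M1 adds 1 new (legal) at stipend 14 (ratio 1/14).
Greedy total stipend: 4 + 3 + 10 + 14 = 31.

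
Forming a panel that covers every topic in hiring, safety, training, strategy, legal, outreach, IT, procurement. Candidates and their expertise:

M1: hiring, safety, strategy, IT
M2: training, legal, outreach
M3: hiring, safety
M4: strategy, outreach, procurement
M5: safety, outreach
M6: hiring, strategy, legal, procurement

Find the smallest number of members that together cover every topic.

3

M1, M2, M4 together cover {hiring, safety, training, strategy, legal, outreach, IT, procurement} — every topic.
No 2 of the 6 members cover everything (all 15 pairs fall short), so 3 is minimum.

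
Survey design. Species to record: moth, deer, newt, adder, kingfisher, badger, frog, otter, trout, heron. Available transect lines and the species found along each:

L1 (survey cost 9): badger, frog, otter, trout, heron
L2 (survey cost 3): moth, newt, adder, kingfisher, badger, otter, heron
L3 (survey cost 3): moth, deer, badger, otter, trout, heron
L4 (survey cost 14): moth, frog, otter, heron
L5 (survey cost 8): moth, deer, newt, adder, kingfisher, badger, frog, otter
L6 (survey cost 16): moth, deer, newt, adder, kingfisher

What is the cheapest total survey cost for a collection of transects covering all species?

L3, L5 cover every species at survey cost 3 + 8 = 11.
Any cover uses at least 2 transects; among all covering selections none totals below 11.
Greedy by coverage-per-survey cost would pick L2, L3, L5 for 14 — worse than the optimum 11.

11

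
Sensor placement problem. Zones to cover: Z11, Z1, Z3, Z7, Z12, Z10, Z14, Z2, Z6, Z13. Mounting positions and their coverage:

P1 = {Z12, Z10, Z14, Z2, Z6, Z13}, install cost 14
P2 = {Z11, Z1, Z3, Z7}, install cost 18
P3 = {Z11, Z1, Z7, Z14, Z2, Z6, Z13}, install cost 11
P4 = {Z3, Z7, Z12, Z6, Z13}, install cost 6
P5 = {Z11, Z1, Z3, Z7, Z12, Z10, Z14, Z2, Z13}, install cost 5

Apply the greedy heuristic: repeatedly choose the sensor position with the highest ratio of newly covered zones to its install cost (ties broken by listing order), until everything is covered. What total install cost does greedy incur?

11

Pick 1: P5 adds 9 new (Z11, Z1, Z3, Z7, Z12, Z10, Z14, Z2, Z13) at install cost 5 (ratio 9/5).
Pick 2: P4 adds 1 new (Z6) at install cost 6 (ratio 1/6).
Greedy total install cost: 5 + 6 = 11.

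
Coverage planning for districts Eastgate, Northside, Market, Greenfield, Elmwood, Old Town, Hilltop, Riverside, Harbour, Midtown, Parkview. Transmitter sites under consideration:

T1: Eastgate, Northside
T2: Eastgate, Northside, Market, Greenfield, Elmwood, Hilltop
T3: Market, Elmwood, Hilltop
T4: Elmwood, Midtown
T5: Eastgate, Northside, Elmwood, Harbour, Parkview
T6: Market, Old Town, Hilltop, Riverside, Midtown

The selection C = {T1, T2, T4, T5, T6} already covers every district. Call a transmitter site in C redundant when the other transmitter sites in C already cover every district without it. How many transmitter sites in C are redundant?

Drop T1: the rest still cover every district — redundant.
Drop T2: Greenfield uncovered — not redundant.
Drop T4: the rest still cover every district — redundant.
Drop T5: Harbour, Parkview uncovered — not redundant.
Drop T6: Old Town, Riverside uncovered — not redundant.
2 redundant: T1, T4.

2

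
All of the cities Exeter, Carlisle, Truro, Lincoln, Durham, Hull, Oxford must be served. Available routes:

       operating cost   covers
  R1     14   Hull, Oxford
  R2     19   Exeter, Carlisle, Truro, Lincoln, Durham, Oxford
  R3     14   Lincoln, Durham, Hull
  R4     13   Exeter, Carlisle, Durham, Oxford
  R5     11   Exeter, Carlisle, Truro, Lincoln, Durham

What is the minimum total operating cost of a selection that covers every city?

25

R1, R5 cover every city at operating cost 14 + 11 = 25.
Any cover uses at least 2 routes; among all covering selections none totals below 25.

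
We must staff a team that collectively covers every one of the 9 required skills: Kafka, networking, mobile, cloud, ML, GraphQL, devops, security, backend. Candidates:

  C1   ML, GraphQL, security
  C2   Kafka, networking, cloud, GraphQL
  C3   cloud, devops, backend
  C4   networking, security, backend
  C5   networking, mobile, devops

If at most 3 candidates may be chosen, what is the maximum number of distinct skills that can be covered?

8

Choosing C1, C2, C3 covers {Kafka, networking, cloud, ML, GraphQL, devops, security, backend} — 8 skills.
No choice of 3 candidates does better; here mobile is left uncovered.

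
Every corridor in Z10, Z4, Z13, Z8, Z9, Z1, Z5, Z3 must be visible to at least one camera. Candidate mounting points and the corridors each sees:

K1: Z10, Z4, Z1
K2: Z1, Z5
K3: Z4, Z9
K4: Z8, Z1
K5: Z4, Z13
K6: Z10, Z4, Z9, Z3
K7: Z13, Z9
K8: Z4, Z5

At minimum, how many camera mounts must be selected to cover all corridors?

4

K2, K4, K5, K6 together cover {Z10, Z4, Z13, Z8, Z9, Z1, Z5, Z3} — every corridor.
No 3 of the 8 camera mounts cover everything (all 56 triples fall short), so 4 is minimum.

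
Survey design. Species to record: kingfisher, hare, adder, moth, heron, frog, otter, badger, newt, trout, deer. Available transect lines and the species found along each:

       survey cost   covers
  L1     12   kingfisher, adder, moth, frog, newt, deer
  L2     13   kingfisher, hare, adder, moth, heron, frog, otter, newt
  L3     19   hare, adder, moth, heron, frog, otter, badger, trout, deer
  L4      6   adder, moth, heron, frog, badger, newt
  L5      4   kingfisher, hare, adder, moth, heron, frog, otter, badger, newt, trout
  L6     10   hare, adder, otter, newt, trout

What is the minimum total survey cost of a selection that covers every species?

L1, L5 cover every species at survey cost 12 + 4 = 16.
Any cover uses at least 2 transects; among all covering selections none totals below 16.

16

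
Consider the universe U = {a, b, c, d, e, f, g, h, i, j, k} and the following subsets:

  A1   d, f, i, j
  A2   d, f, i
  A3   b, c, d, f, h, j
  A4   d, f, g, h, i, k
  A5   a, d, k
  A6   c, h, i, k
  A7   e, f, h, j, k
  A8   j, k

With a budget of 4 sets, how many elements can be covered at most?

11

Choosing A3, A4, A5, A7 covers {a, b, c, d, e, f, g, h, i, j, k} — 11 elements.
That is all 11 elements.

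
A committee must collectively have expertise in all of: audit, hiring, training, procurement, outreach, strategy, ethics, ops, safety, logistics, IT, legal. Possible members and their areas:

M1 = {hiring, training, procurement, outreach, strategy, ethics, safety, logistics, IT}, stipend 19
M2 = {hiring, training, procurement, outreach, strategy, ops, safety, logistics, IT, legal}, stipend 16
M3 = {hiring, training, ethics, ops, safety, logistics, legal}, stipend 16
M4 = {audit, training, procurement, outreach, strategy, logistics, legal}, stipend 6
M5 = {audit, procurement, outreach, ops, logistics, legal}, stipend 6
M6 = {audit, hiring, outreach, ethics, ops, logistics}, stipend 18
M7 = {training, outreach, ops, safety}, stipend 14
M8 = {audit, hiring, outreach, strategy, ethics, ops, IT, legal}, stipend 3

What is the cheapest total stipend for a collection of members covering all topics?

M2, M8 cover every topic at stipend 16 + 3 = 19.
Any cover uses at least 2 members; among all covering selections none totals below 19.
Greedy by coverage-per-stipend would pick M8, M4, M7 for 23 — worse than the optimum 19.

19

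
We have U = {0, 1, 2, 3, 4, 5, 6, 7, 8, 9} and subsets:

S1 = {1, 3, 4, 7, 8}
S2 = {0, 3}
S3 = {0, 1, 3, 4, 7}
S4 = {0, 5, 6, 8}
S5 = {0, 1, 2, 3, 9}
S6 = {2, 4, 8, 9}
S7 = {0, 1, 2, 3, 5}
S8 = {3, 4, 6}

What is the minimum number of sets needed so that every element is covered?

3

S1, S4, S5 together cover {0, 1, 2, 3, 4, 5, 6, 7, 8, 9} — every element.
No 2 of the 8 sets cover everything (all 28 pairs fall short), so 3 is minimum.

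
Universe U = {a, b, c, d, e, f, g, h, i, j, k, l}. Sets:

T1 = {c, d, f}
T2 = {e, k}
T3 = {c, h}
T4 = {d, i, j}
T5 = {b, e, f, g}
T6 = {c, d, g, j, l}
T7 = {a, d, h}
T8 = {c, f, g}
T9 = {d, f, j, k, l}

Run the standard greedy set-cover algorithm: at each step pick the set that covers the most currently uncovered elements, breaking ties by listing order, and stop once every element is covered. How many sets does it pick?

5

Pick 1: T6 covers 5 new elements (c, d, g, j, l).
Pick 2: T5 covers 3 new elements (b, e, f).
Pick 3: T7 covers 2 new elements (a, h).
Pick 4: T2 covers 1 new elements (k).
Pick 5: T4 covers 1 new elements (i).
Greedy uses 5 sets.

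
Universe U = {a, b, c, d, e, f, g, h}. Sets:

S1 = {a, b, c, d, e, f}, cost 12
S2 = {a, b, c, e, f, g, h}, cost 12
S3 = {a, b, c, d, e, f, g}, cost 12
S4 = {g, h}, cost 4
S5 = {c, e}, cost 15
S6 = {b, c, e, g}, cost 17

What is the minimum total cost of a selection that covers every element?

16

S1, S4 cover every element at cost 12 + 4 = 16.
Any cover uses at least 2 sets; among all covering selections none totals below 16.
Greedy by coverage-per-cost would pick S2, S1 for 24 — worse than the optimum 16.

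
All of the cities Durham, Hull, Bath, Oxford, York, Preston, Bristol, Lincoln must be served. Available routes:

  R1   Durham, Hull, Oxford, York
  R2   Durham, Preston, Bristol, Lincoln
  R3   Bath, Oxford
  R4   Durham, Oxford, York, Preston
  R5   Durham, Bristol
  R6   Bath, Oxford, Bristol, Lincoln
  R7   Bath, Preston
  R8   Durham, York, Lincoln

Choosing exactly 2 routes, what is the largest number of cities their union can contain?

7

Choosing R1, R2 covers {Durham, Hull, Oxford, York, Preston, Bristol, Lincoln} — 7 cities.
No choice of 2 routes does better; here Bath is left uncovered.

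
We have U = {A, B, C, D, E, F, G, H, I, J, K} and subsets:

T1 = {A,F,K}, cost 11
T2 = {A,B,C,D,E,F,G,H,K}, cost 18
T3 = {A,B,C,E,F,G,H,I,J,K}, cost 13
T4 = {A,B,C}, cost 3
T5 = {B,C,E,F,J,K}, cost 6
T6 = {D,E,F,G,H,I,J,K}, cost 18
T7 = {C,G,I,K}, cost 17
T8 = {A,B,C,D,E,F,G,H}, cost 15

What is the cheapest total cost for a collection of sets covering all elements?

21

T4, T6 cover every element at cost 3 + 18 = 21.
Any cover uses at least 2 sets; among all covering selections none totals below 21.
Greedy by coverage-per-cost would pick T4, T5, T3, T8 for 37 — worse than the optimum 21.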